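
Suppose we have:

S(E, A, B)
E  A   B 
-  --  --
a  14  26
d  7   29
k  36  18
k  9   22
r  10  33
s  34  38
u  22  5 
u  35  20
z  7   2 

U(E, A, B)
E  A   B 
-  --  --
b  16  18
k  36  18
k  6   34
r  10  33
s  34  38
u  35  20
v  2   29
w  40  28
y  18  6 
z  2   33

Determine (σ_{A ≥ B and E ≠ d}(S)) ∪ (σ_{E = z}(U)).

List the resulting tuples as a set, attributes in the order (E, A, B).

{(k, 36, 18), (u, 22, 5), (u, 35, 20), (z, 2, 33), (z, 7, 2)}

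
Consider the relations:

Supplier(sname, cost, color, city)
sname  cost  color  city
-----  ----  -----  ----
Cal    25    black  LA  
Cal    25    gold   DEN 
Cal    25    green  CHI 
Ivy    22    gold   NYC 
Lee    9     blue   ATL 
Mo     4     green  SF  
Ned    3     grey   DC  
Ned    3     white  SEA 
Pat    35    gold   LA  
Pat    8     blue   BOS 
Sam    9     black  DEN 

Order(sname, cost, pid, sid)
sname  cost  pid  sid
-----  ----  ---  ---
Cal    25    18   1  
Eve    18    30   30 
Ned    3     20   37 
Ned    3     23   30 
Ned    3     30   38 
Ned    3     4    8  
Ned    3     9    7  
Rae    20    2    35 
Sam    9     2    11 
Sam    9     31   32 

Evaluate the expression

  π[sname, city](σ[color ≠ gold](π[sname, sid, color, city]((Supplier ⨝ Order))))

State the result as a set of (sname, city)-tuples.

{(Cal, CHI), (Cal, LA), (Ned, DC), (Ned, SEA), (Sam, DEN)}

Supplier ⋈ Order (natural join on sname, cost): {(Cal, 25, black, LA, 18, 1), (Cal, 25, gold, DEN, 18, 1), (Cal, 25, green, CHI, 18, 1), (Ned, 3, grey, DC, 20, 37), (Ned, 3, grey, DC, 23, 30), (Ned, 3, grey, DC, 30, 38), (Ned, 3, grey, DC, 4, 8), (Ned, 3, grey, DC, 9, 7), (Ned, 3, white, SEA, 20, 37), (Ned, 3, white, SEA, 23, 30), (Ned, 3, white, SEA, 30, 38), (Ned, 3, white, SEA, 4, 8), (Ned, 3, white, SEA, 9, 7), (Sam, 9, black, DEN, 2, 11), (Sam, 9, black, DEN, 31, 32)}
π_{sname, sid, color, city} gives {(Cal, 1, black, LA), (Cal, 1, gold, DEN), (Cal, 1, green, CHI), (Ned, 30, grey, DC), (Ned, 30, white, SEA), (Ned, 37, grey, DC), (Ned, 37, white, SEA), (Ned, 38, grey, DC), (Ned, 38, white, SEA), (Ned, 7, grey, DC), (Ned, 7, white, SEA), (Ned, 8, grey, DC), (Ned, 8, white, SEA), (Sam, 11, black, DEN), (Sam, 32, black, DEN)}.
σ[color ≠ gold]: keep tuples satisfying color ≠ gold → {(Cal, 1, black, LA), (Cal, 1, green, CHI), (Ned, 30, grey, DC), (Ned, 30, white, SEA), (Ned, 37, grey, DC), (Ned, 37, white, SEA), (Ned, 38, grey, DC), (Ned, 38, white, SEA), (Ned, 7, grey, DC), (Ned, 7, white, SEA), (Ned, 8, grey, DC), (Ned, 8, white, SEA), (Sam, 11, black, DEN), (Sam, 32, black, DEN)}
π_{sname, city} gives {(Cal, CHI), (Cal, LA), (Ned, DC), (Ned, SEA), (Sam, DEN)} (9 duplicate(s) eliminated).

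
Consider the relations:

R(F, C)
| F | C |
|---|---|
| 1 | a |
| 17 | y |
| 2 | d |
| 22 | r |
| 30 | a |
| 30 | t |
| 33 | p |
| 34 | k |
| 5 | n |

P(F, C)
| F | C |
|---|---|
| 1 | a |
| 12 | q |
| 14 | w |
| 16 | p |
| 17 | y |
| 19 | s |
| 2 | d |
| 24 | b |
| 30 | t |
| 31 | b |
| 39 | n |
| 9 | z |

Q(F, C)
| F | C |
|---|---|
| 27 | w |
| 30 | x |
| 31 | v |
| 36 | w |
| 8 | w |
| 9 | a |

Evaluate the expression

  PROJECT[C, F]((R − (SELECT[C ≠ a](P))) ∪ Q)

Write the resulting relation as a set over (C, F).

{(a, 1), (a, 30), (a, 9), (k, 34), (n, 5), (p, 33), (r, 22), (v, 31), (w, 27), (w, 36), (w, 8), (x, 30)}

σ[C ≠ a]: keep tuples satisfying C ≠ a → {(12, q), (14, w), (16, p), (17, y), (19, s), (2, d), (24, b), (30, t), (31, b), (39, n), (9, z)}
Difference: {(1, a), (17, y), (2, d), (22, r), (30, a), (30, t), (33, p), (34, k), (5, n)} with {(12, q), (14, w), (16, p), (17, y), (19, s), (2, d), (24, b), (30, t), (31, b), (39, n), (9, z)} → {(1, a), (22, r), (30, a), (33, p), (34, k), (5, n)}
Union: {(1, a), (22, r), (30, a), (33, p), (34, k), (5, n)} with {(27, w), (30, x), (31, v), (36, w), (8, w), (9, a)} → {(1, a), (22, r), (27, w), (30, a), (30, x), (31, v), (33, p), (34, k), (36, w), (5, n), (8, w), (9, a)}
π[C, F]: project onto (C, F) → {(a, 1), (a, 30), (a, 9), (k, 34), (n, 5), (p, 33), (r, 22), (v, 31), (w, 27), (w, 36), (w, 8), (x, 30)}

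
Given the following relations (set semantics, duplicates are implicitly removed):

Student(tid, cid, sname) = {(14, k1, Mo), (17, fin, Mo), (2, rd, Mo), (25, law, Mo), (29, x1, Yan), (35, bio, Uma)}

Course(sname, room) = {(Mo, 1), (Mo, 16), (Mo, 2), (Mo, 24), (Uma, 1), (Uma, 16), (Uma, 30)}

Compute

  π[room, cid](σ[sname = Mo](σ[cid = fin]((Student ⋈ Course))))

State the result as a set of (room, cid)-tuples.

Joining Student and Course on sname yields {(14, k1, Mo, 1), (14, k1, Mo, 16), (14, k1, Mo, 2), (14, k1, Mo, 24), (17, fin, Mo, 1), (17, fin, Mo, 16), (17, fin, Mo, 2), (17, fin, Mo, 24), (2, rd, Mo, 1), (2, rd, Mo, 16), (2, rd, Mo, 2), (2, rd, Mo, 24), (25, law, Mo, 1), (25, law, Mo, 16), (25, law, Mo, 2), (25, law, Mo, 24), (35, bio, Uma, 1), (35, bio, Uma, 16), (35, bio, Uma, 30)}.
Selection cid = fin: {(17, fin, Mo, 1), (17, fin, Mo, 16), (17, fin, Mo, 2), (17, fin, Mo, 24)}
Selection sname = Mo: {(17, fin, Mo, 1), (17, fin, Mo, 16), (17, fin, Mo, 2), (17, fin, Mo, 24)}
Keep only column(s) room, cid: {(1, fin), (16, fin), (2, fin), (24, fin)}

{(1, fin), (16, fin), (2, fin), (24, fin)}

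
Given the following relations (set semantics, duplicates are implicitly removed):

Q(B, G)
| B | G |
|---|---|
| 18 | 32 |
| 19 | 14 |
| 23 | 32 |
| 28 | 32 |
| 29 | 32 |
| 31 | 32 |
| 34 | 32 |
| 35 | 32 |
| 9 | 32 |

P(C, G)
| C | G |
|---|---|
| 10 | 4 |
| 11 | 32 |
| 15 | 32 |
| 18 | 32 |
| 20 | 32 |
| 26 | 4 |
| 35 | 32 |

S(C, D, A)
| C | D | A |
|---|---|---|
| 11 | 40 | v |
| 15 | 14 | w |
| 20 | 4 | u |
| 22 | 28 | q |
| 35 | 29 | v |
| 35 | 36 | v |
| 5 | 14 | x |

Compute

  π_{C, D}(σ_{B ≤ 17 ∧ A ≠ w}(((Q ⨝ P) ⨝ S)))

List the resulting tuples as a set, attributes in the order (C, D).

{(11, 40), (20, 4), (35, 29), (35, 36)}

Q ⋈ P (natural join on G): {(18, 32, 11), (18, 32, 15), (18, 32, 18), (18, 32, 20), (18, 32, 35), (23, 32, 11), (23, 32, 15), (23, 32, 18), (23, 32, 20), (23, 32, 35), (28, 32, 11), (28, 32, 15), (28, 32, 18), (28, 32, 20), (28, 32, 35), (29, 32, 11), (29, 32, 15), (29, 32, 18), (29, 32, 20), (29, 32, 35), (31, 32, 11), (31, 32, 15), (31, 32, 18), (31, 32, 20), (31, 32, 35), (34, 32, 11), (34, 32, 15), (34, 32, 18), (34, 32, 20), (34, 32, 35), (35, 32, 11), (35, 32, 15), (35, 32, 18), (35, 32, 20), (35, 32, 35), (9, 32, 11), (9, 32, 15), (9, 32, 18), (9, 32, 20), (9, 32, 35)}
(Q ⨝ P) ⋈ S (natural join on C): {(18, 32, 11, 40, v), (18, 32, 15, 14, w), (18, 32, 20, 4, u), (18, 32, 35, 29, v), (18, 32, 35, 36, v), (23, 32, 11, 40, v), (23, 32, 15, 14, w), (23, 32, 20, 4, u), (23, 32, 35, 29, v), (23, 32, 35, 36, v), (28, 32, 11, 40, v), (28, 32, 15, 14, w), (28, 32, 20, 4, u), (28, 32, 35, 29, v), (28, 32, 35, 36, v), (29, 32, 11, 40, v), (29, 32, 15, 14, w), (29, 32, 20, 4, u), (29, 32, 35, 29, v), (29, 32, 35, 36, v), (31, 32, 11, 40, v), (31, 32, 15, 14, w), (31, 32, 20, 4, u), (31, 32, 35, 29, v), (31, 32, 35, 36, v), (34, 32, 11, 40, v), (34, 32, 15, 14, w), (34, 32, 20, 4, u), (34, 32, 35, 29, v), (34, 32, 35, 36, v), (35, 32, 11, 40, v), (35, 32, 15, 14, w), (35, 32, 20, 4, u), (35, 32, 35, 29, v), (35, 32, 35, 36, v), (9, 32, 11, 40, v), (9, 32, 15, 14, w), (9, 32, 20, 4, u), (9, 32, 35, 29, v), (9, 32, 35, 36, v)}
Selection B ≤ 17 ∧ A ≠ w: {(9, 32, 11, 40, v), (9, 32, 20, 4, u), (9, 32, 35, 29, v), (9, 32, 35, 36, v)}
π[C, D]: project onto (C, D) → {(11, 40), (20, 4), (35, 29), (35, 36)}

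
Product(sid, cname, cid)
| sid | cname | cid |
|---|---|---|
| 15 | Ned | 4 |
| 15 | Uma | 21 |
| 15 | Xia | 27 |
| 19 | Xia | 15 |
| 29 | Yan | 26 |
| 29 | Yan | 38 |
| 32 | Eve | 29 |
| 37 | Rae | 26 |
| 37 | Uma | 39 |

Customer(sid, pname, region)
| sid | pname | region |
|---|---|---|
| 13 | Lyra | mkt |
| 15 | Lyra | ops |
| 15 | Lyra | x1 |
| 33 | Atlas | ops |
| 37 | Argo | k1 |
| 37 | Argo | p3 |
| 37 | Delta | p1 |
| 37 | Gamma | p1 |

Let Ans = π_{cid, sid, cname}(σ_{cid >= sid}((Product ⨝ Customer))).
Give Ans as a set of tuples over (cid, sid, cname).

Joining Product and Customer on sid yields {(15, Ned, 4, Lyra, ops), (15, Ned, 4, Lyra, x1), (15, Uma, 21, Lyra, ops), (15, Uma, 21, Lyra, x1), (15, Xia, 27, Lyra, ops), (15, Xia, 27, Lyra, x1), (37, Rae, 26, Argo, k1), (37, Rae, 26, Argo, p3), (37, Rae, 26, Delta, p1), (37, Rae, 26, Gamma, p1), (37, Uma, 39, Argo, k1), (37, Uma, 39, Argo, p3), (37, Uma, 39, Delta, p1), (37, Uma, 39, Gamma, p1)}.
Filtering on cid >= sid leaves {(15, Uma, 21, Lyra, ops), (15, Uma, 21, Lyra, x1), (15, Xia, 27, Lyra, ops), (15, Xia, 27, Lyra, x1), (37, Uma, 39, Argo, k1), (37, Uma, 39, Argo, p3), (37, Uma, 39, Delta, p1), (37, Uma, 39, Gamma, p1)}.
π_{cid, sid, cname} gives {(21, 15, Uma), (27, 15, Xia), (39, 37, Uma)} (5 duplicate(s) eliminated).

{(21, 15, Uma), (27, 15, Xia), (39, 37, Uma)}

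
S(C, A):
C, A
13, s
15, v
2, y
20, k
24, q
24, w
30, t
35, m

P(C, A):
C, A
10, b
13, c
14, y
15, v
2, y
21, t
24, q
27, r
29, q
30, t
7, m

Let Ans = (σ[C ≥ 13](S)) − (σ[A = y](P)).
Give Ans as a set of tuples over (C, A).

σ[C ≥ 13]: keep tuples satisfying C ≥ 13 → {(13, s), (15, v), (20, k), (24, q), (24, w), (30, t), (35, m)}
σ[A = y]: keep tuples satisfying A = y → {(14, y), (2, y)}
Difference: {(13, s), (15, v), (20, k), (24, q), (24, w), (30, t), (35, m)} with {(14, y), (2, y)} → {(13, s), (15, v), (20, k), (24, q), (24, w), (30, t), (35, m)}

{(13, s), (15, v), (20, k), (24, q), (24, w), (30, t), (35, m)}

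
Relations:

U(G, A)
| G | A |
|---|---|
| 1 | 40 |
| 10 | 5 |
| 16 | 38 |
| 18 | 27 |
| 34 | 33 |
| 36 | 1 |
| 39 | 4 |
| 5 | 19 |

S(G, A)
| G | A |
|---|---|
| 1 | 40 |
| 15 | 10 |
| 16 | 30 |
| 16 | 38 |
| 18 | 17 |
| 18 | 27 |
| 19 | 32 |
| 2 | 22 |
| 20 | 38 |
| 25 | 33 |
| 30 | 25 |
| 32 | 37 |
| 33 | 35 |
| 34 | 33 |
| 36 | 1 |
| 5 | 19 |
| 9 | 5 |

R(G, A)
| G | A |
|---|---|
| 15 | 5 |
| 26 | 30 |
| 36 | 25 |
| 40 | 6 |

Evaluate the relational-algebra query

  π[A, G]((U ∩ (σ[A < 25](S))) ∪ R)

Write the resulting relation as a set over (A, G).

{(1, 36), (19, 5), (25, 36), (30, 26), (5, 15), (6, 40)}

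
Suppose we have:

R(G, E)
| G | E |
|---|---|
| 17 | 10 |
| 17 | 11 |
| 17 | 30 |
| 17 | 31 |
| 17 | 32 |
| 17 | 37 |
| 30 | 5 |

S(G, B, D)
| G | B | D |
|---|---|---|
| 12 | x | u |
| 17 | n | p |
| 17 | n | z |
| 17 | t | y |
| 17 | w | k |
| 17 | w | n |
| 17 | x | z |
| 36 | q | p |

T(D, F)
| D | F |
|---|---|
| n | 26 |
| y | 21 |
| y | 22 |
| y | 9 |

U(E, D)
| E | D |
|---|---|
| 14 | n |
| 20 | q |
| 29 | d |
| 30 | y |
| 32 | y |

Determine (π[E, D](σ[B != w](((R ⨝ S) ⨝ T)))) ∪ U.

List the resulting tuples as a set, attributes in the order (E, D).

Natural join on G: {(17, 10, n, p), (17, 10, n, z), (17, 10, t, y), (17, 10, w, k), (17, 10, w, n), (17, 10, x, z), (17, 11, n, p), (17, 11, n, z), (17, 11, t, y), (17, 11, w, k), (17, 11, w, n), (17, 11, x, z), (17, 30, n, p), (17, 30, n, z), (17, 30, t, y), (17, 30, w, k), (17, 30, w, n), (17, 30, x, z), (17, 31, n, p), (17, 31, n, z), (17, 31, t, y), (17, 31, w, k), (17, 31, w, n), (17, 31, x, z), (17, 32, n, p), (17, 32, n, z), (17, 32, t, y), (17, 32, w, k), (17, 32, w, n), (17, 32, x, z), (17, 37, n, p), (17, 37, n, z), (17, 37, t, y), (17, 37, w, k), (17, 37, w, n), (17, 37, x, z)}
Natural join on D: {(17, 10, t, y, 21), (17, 10, t, y, 22), (17, 10, t, y, 9), (17, 10, w, n, 26), (17, 11, t, y, 21), (17, 11, t, y, 22), (17, 11, t, y, 9), (17, 11, w, n, 26), (17, 30, t, y, 21), (17, 30, t, y, 22), (17, 30, t, y, 9), (17, 30, w, n, 26), (17, 31, t, y, 21), (17, 31, t, y, 22), (17, 31, t, y, 9), (17, 31, w, n, 26), (17, 32, t, y, 21), (17, 32, t, y, 22), (17, 32, t, y, 9), (17, 32, w, n, 26), (17, 37, t, y, 21), (17, 37, t, y, 22), (17, 37, t, y, 9), (17, 37, w, n, 26)}
σ[B != w]: keep tuples satisfying B != w → {(17, 10, t, y, 21), (17, 10, t, y, 22), (17, 10, t, y, 9), (17, 11, t, y, 21), (17, 11, t, y, 22), (17, 11, t, y, 9), (17, 30, t, y, 21), (17, 30, t, y, 22), (17, 30, t, y, 9), (17, 31, t, y, 21), (17, 31, t, y, 22), (17, 31, t, y, 9), (17, 32, t, y, 21), (17, 32, t, y, 22), (17, 32, t, y, 9), (17, 37, t, y, 21), (17, 37, t, y, 22), (17, 37, t, y, 9)}
π_{E, D} gives {(10, y), (11, y), (30, y), (31, y), (32, y), (37, y)} (12 duplicate(s) eliminated).
Set union of the two operands is {(10, y), (11, y), (14, n), (20, q), (29, d), (30, y), (31, y), (32, y), (37, y)}.

{(10, y), (11, y), (14, n), (20, q), (29, d), (30, y), (31, y), (32, y), (37, y)}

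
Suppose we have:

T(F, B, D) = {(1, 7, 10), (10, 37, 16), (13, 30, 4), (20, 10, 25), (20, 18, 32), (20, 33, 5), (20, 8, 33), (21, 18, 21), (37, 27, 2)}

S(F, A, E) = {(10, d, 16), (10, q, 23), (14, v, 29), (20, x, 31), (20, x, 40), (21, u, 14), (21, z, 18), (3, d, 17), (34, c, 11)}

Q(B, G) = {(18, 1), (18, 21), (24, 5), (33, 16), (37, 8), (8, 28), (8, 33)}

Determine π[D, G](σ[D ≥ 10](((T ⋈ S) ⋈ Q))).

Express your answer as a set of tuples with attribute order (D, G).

{(16, 8), (21, 1), (21, 21), (32, 1), (32, 21), (33, 28), (33, 33)}

Joining T and S on F yields {(10, 37, 16, d, 16), (10, 37, 16, q, 23), (20, 10, 25, x, 31), (20, 10, 25, x, 40), (20, 18, 32, x, 31), (20, 18, 32, x, 40), (20, 33, 5, x, 31), (20, 33, 5, x, 40), (20, 8, 33, x, 31), (20, 8, 33, x, 40), (21, 18, 21, u, 14), (21, 18, 21, z, 18)}.
Joining (T ⋈ S) and Q on B yields {(10, 37, 16, d, 16, 8), (10, 37, 16, q, 23, 8), (20, 18, 32, x, 31, 1), (20, 18, 32, x, 31, 21), (20, 18, 32, x, 40, 1), (20, 18, 32, x, 40, 21), (20, 33, 5, x, 31, 16), (20, 33, 5, x, 40, 16), (20, 8, 33, x, 31, 28), (20, 8, 33, x, 31, 33), (20, 8, 33, x, 40, 28), (20, 8, 33, x, 40, 33), (21, 18, 21, u, 14, 1), (21, 18, 21, u, 14, 21), (21, 18, 21, z, 18, 1), (21, 18, 21, z, 18, 21)}.
Filtering on D ≥ 10 leaves {(10, 37, 16, d, 16, 8), (10, 37, 16, q, 23, 8), (20, 18, 32, x, 31, 1), (20, 18, 32, x, 31, 21), (20, 18, 32, x, 40, 1), (20, 18, 32, x, 40, 21), (20, 8, 33, x, 31, 28), (20, 8, 33, x, 31, 33), (20, 8, 33, x, 40, 28), (20, 8, 33, x, 40, 33), (21, 18, 21, u, 14, 1), (21, 18, 21, u, 14, 21), (21, 18, 21, z, 18, 1), (21, 18, 21, z, 18, 21)}.
Keep only column(s) D, G (7 duplicate(s) eliminated): {(16, 8), (21, 1), (21, 21), (32, 1), (32, 21), (33, 28), (33, 33)}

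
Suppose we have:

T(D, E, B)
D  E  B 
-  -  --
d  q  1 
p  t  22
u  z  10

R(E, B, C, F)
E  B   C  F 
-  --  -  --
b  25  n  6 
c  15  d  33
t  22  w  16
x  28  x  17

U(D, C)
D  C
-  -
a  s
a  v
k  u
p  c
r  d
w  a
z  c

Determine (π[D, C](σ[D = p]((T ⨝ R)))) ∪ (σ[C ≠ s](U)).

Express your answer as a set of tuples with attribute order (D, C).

T ⋈ R (natural join on E, B): {(p, t, 22, w, 16)}
Filtering on D = p leaves {(p, t, 22, w, 16)}.
π_{D, C} gives {(p, w)}.
Filtering on C ≠ s leaves {(a, v), (k, u), (p, c), (r, d), (w, a), (z, c)}.
Union: {(p, w)} with {(a, v), (k, u), (p, c), (r, d), (w, a), (z, c)} → {(a, v), (k, u), (p, c), (p, w), (r, d), (w, a), (z, c)}

{(a, v), (k, u), (p, c), (p, w), (r, d), (w, a), (z, c)}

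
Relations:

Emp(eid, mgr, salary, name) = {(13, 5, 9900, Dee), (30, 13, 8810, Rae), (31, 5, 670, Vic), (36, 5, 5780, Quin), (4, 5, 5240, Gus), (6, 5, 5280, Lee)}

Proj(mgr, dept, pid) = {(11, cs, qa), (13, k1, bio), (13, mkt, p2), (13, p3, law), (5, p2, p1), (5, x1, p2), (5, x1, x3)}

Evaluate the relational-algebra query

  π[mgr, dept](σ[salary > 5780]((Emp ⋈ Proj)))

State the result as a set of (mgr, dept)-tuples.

Emp ⋈ Proj (natural join on mgr): {(13, 5, 9900, Dee, p2, p1), (13, 5, 9900, Dee, x1, p2), (13, 5, 9900, Dee, x1, x3), (30, 13, 8810, Rae, k1, bio), (30, 13, 8810, Rae, mkt, p2), (30, 13, 8810, Rae, p3, law), (31, 5, 670, Vic, p2, p1), (31, 5, 670, Vic, x1, p2), (31, 5, 670, Vic, x1, x3), (36, 5, 5780, Quin, p2, p1), (36, 5, 5780, Quin, x1, p2), (36, 5, 5780, Quin, x1, x3), (4, 5, 5240, Gus, p2, p1), (4, 5, 5240, Gus, x1, p2), (4, 5, 5240, Gus, x1, x3), (6, 5, 5280, Lee, p2, p1), (6, 5, 5280, Lee, x1, p2), (6, 5, 5280, Lee, x1, x3)}
Apply σ_{salary > 5780}; surviving tuples: {(13, 5, 9900, Dee, p2, p1), (13, 5, 9900, Dee, x1, p2), (13, 5, 9900, Dee, x1, x3), (30, 13, 8810, Rae, k1, bio), (30, 13, 8810, Rae, mkt, p2), (30, 13, 8810, Rae, p3, law)}
π_{mgr, dept} gives {(13, k1), (13, mkt), (13, p3), (5, p2), (5, x1)} (1 duplicate(s) eliminated).

{(13, k1), (13, mkt), (13, p3), (5, p2), (5, x1)}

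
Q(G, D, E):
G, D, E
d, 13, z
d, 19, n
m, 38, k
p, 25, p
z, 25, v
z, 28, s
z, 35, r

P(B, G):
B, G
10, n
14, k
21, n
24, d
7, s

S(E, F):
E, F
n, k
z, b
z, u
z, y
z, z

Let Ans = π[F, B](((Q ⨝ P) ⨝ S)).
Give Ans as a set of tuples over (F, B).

{(b, 24), (k, 24), (u, 24), (y, 24), (z, 24)}

Q ⋈ P (natural join on G): {(d, 13, z, 24), (d, 19, n, 24)}
(Q ⨝ P) ⋈ S (natural join on E): {(d, 13, z, 24, b), (d, 13, z, 24, u), (d, 13, z, 24, y), (d, 13, z, 24, z), (d, 19, n, 24, k)}
π_{F, B} gives {(b, 24), (k, 24), (u, 24), (y, 24), (z, 24)}.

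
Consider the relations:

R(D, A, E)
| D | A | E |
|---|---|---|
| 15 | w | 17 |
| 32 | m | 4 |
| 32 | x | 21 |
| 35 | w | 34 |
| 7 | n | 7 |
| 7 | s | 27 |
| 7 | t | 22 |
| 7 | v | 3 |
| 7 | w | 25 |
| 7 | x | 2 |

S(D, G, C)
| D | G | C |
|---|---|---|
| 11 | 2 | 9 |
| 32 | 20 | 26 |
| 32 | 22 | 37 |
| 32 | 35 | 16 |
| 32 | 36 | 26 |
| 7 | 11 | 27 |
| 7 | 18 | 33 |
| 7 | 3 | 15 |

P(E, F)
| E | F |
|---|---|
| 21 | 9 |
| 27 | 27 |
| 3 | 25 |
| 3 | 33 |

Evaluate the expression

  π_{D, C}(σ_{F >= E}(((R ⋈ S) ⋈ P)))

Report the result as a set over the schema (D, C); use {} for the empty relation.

{(7, 15), (7, 27), (7, 33)}

R ⋈ S (natural join on D): {(32, m, 4, 20, 26), (32, m, 4, 22, 37), (32, m, 4, 35, 16), (32, m, 4, 36, 26), (32, x, 21, 20, 26), (32, x, 21, 22, 37), (32, x, 21, 35, 16), (32, x, 21, 36, 26), (7, n, 7, 11, 27), (7, n, 7, 18, 33), (7, n, 7, 3, 15), (7, s, 27, 11, 27), (7, s, 27, 18, 33), (7, s, 27, 3, 15), (7, t, 22, 11, 27), (7, t, 22, 18, 33), (7, t, 22, 3, 15), (7, v, 3, 11, 27), (7, v, 3, 18, 33), (7, v, 3, 3, 15), (7, w, 25, 11, 27), (7, w, 25, 18, 33), (7, w, 25, 3, 15), (7, x, 2, 11, 27), (7, x, 2, 18, 33), (7, x, 2, 3, 15)}
(R ⋈ S) ⋈ P (natural join on E): {(32, x, 21, 20, 26, 9), (32, x, 21, 22, 37, 9), (32, x, 21, 35, 16, 9), (32, x, 21, 36, 26, 9), (7, s, 27, 11, 27, 27), (7, s, 27, 18, 33, 27), (7, s, 27, 3, 15, 27), (7, v, 3, 11, 27, 25), (7, v, 3, 11, 27, 33), (7, v, 3, 18, 33, 25), (7, v, 3, 18, 33, 33), (7, v, 3, 3, 15, 25), (7, v, 3, 3, 15, 33)}
Apply σ_{F >= E}; surviving tuples: {(7, s, 27, 11, 27, 27), (7, s, 27, 18, 33, 27), (7, s, 27, 3, 15, 27), (7, v, 3, 11, 27, 25), (7, v, 3, 11, 27, 33), (7, v, 3, 18, 33, 25), (7, v, 3, 18, 33, 33), (7, v, 3, 3, 15, 25), (7, v, 3, 3, 15, 33)}
π[D, C]: project onto (D, C) (6 duplicate(s) eliminated) → {(7, 15), (7, 27), (7, 33)}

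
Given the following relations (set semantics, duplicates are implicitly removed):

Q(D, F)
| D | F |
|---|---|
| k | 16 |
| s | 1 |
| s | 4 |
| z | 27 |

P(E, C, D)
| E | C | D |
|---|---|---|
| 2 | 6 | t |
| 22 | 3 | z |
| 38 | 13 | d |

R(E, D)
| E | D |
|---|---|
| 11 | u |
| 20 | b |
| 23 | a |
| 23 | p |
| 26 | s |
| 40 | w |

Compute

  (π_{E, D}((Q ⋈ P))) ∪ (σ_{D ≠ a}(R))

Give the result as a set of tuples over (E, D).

{(11, u), (20, b), (22, z), (23, p), (26, s), (40, w)}

Q ⋈ P (natural join on D): {(z, 27, 22, 3)}
Projecting to E, D: {(22, z)}
Apply σ_{D ≠ a}; surviving tuples: {(11, u), (20, b), (23, p), (26, s), (40, w)}
Union: {(22, z)} with {(11, u), (20, b), (23, p), (26, s), (40, w)} → {(11, u), (20, b), (22, z), (23, p), (26, s), (40, w)}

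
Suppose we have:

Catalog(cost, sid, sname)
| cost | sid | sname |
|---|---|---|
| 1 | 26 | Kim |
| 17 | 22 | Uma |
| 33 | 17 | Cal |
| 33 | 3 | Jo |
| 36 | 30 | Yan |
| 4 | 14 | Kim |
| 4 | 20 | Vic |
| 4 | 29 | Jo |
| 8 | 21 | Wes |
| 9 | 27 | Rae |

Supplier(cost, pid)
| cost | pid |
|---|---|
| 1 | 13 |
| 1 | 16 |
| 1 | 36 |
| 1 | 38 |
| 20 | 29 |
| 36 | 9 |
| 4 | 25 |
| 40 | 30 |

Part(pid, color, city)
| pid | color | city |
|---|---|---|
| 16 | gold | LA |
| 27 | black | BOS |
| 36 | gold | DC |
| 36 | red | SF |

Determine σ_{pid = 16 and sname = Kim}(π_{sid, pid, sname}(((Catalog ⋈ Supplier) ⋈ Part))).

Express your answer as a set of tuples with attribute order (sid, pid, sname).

Natural join on cost: {(1, 26, Kim, 13), (1, 26, Kim, 16), (1, 26, Kim, 36), (1, 26, Kim, 38), (36, 30, Yan, 9), (4, 14, Kim, 25), (4, 20, Vic, 25), (4, 29, Jo, 25)}
Natural join on pid: {(1, 26, Kim, 16, gold, LA), (1, 26, Kim, 36, gold, DC), (1, 26, Kim, 36, red, SF)}
Keep only column(s) sid, pid, sname (1 duplicate(s) eliminated): {(26, 16, Kim), (26, 36, Kim)}
σ[pid = 16 and sname = Kim]: keep tuples satisfying pid = 16 and sname = Kim → {(26, 16, Kim)}

{(26, 16, Kim)}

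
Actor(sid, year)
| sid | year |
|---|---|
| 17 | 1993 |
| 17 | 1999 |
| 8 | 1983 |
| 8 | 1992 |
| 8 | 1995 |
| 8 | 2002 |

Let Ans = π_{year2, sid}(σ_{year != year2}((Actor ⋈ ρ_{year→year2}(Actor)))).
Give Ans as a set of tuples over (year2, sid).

ρ[year→year2]: schema becomes (sid, year2); tuples unchanged.
Actor ⋈ ρ_{year→year2}(Actor) (natural join on sid): {(17, 1993, 1993), (17, 1993, 1999), (17, 1999, 1993), (17, 1999, 1999), (8, 1983, 1983), (8, 1983, 1992), (8, 1983, 1995), (8, 1983, 2002), (8, 1992, 1983), (8, 1992, 1992), (8, 1992, 1995), (8, 1992, 2002), (8, 1995, 1983), (8, 1995, 1992), (8, 1995, 1995), (8, 1995, 2002), (8, 2002, 1983), (8, 2002, 1992), (8, 2002, 1995), (8, 2002, 2002)}
σ[year != year2]: keep tuples satisfying year != year2 → {(17, 1993, 1999), (17, 1999, 1993), (8, 1983, 1992), (8, 1983, 1995), (8, 1983, 2002), (8, 1992, 1983), (8, 1992, 1995), (8, 1992, 2002), (8, 1995, 1983), (8, 1995, 1992), (8, 1995, 2002), (8, 2002, 1983), (8, 2002, 1992), (8, 2002, 1995)}
Projecting to year2, sid (8 duplicate(s) eliminated): {(1983, 8), (1992, 8), (1993, 17), (1995, 8), (1999, 17), (2002, 8)}

{(1983, 8), (1992, 8), (1993, 17), (1995, 8), (1999, 17), (2002, 8)}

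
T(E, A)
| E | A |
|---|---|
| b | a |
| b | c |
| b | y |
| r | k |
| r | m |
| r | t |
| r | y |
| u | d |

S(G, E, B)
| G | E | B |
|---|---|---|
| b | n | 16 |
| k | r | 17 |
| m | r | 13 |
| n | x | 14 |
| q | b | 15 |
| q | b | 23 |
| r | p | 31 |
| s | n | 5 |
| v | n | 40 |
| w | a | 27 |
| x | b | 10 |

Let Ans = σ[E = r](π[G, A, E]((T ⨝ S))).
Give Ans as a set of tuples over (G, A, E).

{(k, k, r), (k, m, r), (k, t, r), (k, y, r), (m, k, r), (m, m, r), (m, t, r), (m, y, r)}

Joining T and S on E yields {(b, a, q, 15), (b, a, q, 23), (b, a, x, 10), (b, c, q, 15), (b, c, q, 23), (b, c, x, 10), (b, y, q, 15), (b, y, q, 23), (b, y, x, 10), (r, k, k, 17), (r, k, m, 13), (r, m, k, 17), (r, m, m, 13), (r, t, k, 17), (r, t, m, 13), (r, y, k, 17), (r, y, m, 13)}.
Projecting to G, A, E (3 duplicate(s) eliminated): {(k, k, r), (k, m, r), (k, t, r), (k, y, r), (m, k, r), (m, m, r), (m, t, r), (m, y, r), (q, a, b), (q, c, b), (q, y, b), (x, a, b), (x, c, b), (x, y, b)}
σ[E = r]: keep tuples satisfying E = r → {(k, k, r), (k, m, r), (k, t, r), (k, y, r), (m, k, r), (m, m, r), (m, t, r), (m, y, r)}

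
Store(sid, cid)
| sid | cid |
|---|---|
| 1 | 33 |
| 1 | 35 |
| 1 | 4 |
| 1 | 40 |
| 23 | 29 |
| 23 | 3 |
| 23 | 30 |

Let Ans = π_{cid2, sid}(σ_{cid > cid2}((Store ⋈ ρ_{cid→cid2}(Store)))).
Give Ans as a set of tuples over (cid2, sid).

{(29, 23), (3, 23), (33, 1), (35, 1), (4, 1)}

ρ[cid→cid2]: schema becomes (sid, cid2); tuples unchanged.
Natural join on sid: {(1, 33, 33), (1, 33, 35), (1, 33, 4), (1, 33, 40), (1, 35, 33), (1, 35, 35), (1, 35, 4), (1, 35, 40), (1, 4, 33), (1, 4, 35), (1, 4, 4), (1, 4, 40), (1, 40, 33), (1, 40, 35), (1, 40, 4), (1, 40, 40), (23, 29, 29), (23, 29, 3), (23, 29, 30), (23, 3, 29), (23, 3, 3), (23, 3, 30), (23, 30, 29), (23, 30, 3), (23, 30, 30)}
Apply σ_{cid > cid2}; surviving tuples: {(1, 33, 4), (1, 35, 33), (1, 35, 4), (1, 40, 33), (1, 40, 35), (1, 40, 4), (23, 29, 3), (23, 30, 29), (23, 30, 3)}
π_{cid2, sid} gives {(29, 23), (3, 23), (33, 1), (35, 1), (4, 1)} (4 duplicate(s) eliminated).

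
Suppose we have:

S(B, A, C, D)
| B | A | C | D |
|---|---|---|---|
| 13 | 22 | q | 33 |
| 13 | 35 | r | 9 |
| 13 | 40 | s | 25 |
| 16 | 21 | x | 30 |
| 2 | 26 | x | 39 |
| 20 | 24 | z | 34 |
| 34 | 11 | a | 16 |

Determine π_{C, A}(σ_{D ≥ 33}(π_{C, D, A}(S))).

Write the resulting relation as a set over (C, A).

{(q, 22), (x, 26), (z, 24)}

Projecting to C, D, A: {(a, 16, 11), (q, 33, 22), (r, 9, 35), (s, 25, 40), (x, 30, 21), (x, 39, 26), (z, 34, 24)}
Apply σ_{D ≥ 33}; surviving tuples: {(q, 33, 22), (x, 39, 26), (z, 34, 24)}
Projecting to C, A: {(q, 22), (x, 26), (z, 24)}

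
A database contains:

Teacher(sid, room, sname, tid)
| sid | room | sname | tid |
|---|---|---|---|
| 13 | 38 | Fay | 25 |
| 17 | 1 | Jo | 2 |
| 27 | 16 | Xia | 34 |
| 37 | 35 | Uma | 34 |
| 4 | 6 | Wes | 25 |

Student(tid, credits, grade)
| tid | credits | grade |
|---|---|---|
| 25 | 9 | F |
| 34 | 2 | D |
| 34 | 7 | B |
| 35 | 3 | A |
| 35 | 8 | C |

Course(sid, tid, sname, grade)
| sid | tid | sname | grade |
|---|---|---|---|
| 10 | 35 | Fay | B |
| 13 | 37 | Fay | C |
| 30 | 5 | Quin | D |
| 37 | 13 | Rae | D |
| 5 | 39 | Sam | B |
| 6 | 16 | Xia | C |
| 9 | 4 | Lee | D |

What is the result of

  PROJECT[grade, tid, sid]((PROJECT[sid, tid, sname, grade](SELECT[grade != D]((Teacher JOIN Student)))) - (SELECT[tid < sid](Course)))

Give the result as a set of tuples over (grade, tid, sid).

Natural join on tid: {(13, 38, Fay, 25, 9, F), (27, 16, Xia, 34, 2, D), (27, 16, Xia, 34, 7, B), (37, 35, Uma, 34, 2, D), (37, 35, Uma, 34, 7, B), (4, 6, Wes, 25, 9, F)}
Selection grade != D: {(13, 38, Fay, 25, 9, F), (27, 16, Xia, 34, 7, B), (37, 35, Uma, 34, 7, B), (4, 6, Wes, 25, 9, F)}
π_{sid, tid, sname, grade} gives {(13, 25, Fay, F), (27, 34, Xia, B), (37, 34, Uma, B), (4, 25, Wes, F)}.
Selection tid < sid: {(30, 5, Quin, D), (37, 13, Rae, D), (9, 4, Lee, D)}
Taking the difference: {(13, 25, Fay, F), (27, 34, Xia, B), (37, 34, Uma, B), (4, 25, Wes, F)}
π_{grade, tid, sid} gives {(B, 34, 27), (B, 34, 37), (F, 25, 13), (F, 25, 4)}.

{(B, 34, 27), (B, 34, 37), (F, 25, 13), (F, 25, 4)}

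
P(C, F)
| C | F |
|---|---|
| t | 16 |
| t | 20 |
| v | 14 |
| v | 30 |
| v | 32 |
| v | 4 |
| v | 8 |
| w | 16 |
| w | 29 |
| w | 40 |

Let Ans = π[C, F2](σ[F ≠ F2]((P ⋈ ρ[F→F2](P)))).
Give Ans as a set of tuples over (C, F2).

{(t, 16), (t, 20), (v, 14), (v, 30), (v, 32), (v, 4), (v, 8), (w, 16), (w, 29), (w, 40)}

ρ[F→F2]: schema becomes (C, F2); tuples unchanged.
P ⋈ ρ[F→F2](P) (natural join on C): {(t, 16, 16), (t, 16, 20), (t, 20, 16), (t, 20, 20), (v, 14, 14), (v, 14, 30), (v, 14, 32), (v, 14, 4), (v, 14, 8), (v, 30, 14), (v, 30, 30), (v, 30, 32), (v, 30, 4), (v, 30, 8), (v, 32, 14), (v, 32, 30), (v, 32, 32), (v, 32, 4), (v, 32, 8), (v, 4, 14), (v, 4, 30), (v, 4, 32), (v, 4, 4), (v, 4, 8), (v, 8, 14), (v, 8, 30), (v, 8, 32), (v, 8, 4), (v, 8, 8), (w, 16, 16), (w, 16, 29), (w, 16, 40), (w, 29, 16), (w, 29, 29), (w, 29, 40), (w, 40, 16), (w, 40, 29), (w, 40, 40)}
Filtering on F ≠ F2 leaves {(t, 16, 20), (t, 20, 16), (v, 14, 30), (v, 14, 32), (v, 14, 4), (v, 14, 8), (v, 30, 14), (v, 30, 32), (v, 30, 4), (v, 30, 8), (v, 32, 14), (v, 32, 30), (v, 32, 4), (v, 32, 8), (v, 4, 14), (v, 4, 30), (v, 4, 32), (v, 4, 8), (v, 8, 14), (v, 8, 30), (v, 8, 32), (v, 8, 4), (w, 16, 29), (w, 16, 40), (w, 29, 16), (w, 29, 40), (w, 40, 16), (w, 40, 29)}.
Keep only column(s) C, F2 (18 duplicate(s) eliminated): {(t, 16), (t, 20), (v, 14), (v, 30), (v, 32), (v, 4), (v, 8), (w, 16), (w, 29), (w, 40)}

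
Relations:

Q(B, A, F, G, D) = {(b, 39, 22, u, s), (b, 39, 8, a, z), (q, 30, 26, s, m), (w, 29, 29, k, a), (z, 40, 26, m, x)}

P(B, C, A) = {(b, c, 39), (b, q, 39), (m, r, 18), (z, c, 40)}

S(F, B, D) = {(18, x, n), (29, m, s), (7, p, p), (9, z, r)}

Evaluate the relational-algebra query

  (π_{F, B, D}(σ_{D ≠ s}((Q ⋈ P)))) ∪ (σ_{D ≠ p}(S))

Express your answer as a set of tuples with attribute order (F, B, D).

Q ⋈ P (natural join on B, A): {(b, 39, 22, u, s, c), (b, 39, 22, u, s, q), (b, 39, 8, a, z, c), (b, 39, 8, a, z, q), (z, 40, 26, m, x, c)}
σ[D ≠ s]: keep tuples satisfying D ≠ s → {(b, 39, 8, a, z, c), (b, 39, 8, a, z, q), (z, 40, 26, m, x, c)}
π[F, B, D]: project onto (F, B, D) (1 duplicate(s) eliminated) → {(26, z, x), (8, b, z)}
σ[D ≠ p]: keep tuples satisfying D ≠ p → {(18, x, n), (29, m, s), (9, z, r)}
Set union of the two operands is {(18, x, n), (26, z, x), (29, m, s), (8, b, z), (9, z, r)}.

{(18, x, n), (26, z, x), (29, m, s), (8, b, z), (9, z, r)}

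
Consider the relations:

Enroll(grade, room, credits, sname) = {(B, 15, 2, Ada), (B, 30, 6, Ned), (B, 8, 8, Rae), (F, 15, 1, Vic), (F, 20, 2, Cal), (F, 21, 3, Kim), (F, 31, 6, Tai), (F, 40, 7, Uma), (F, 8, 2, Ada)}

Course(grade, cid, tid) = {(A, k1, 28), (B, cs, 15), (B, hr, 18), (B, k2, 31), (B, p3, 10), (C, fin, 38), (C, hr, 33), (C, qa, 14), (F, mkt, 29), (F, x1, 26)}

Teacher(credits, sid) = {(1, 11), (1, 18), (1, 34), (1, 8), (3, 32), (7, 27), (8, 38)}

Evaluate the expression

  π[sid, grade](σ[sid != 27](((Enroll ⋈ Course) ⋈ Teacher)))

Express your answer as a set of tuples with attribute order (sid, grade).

{(11, F), (18, F), (32, F), (34, F), (38, B), (8, F)}

Joining Enroll and Course on grade yields {(B, 15, 2, Ada, cs, 15), (B, 15, 2, Ada, hr, 18), (B, 15, 2, Ada, k2, 31), (B, 15, 2, Ada, p3, 10), (B, 30, 6, Ned, cs, 15), (B, 30, 6, Ned, hr, 18), (B, 30, 6, Ned, k2, 31), (B, 30, 6, Ned, p3, 10), (B, 8, 8, Rae, cs, 15), (B, 8, 8, Rae, hr, 18), (B, 8, 8, Rae, k2, 31), (B, 8, 8, Rae, p3, 10), (F, 15, 1, Vic, mkt, 29), (F, 15, 1, Vic, x1, 26), (F, 20, 2, Cal, mkt, 29), (F, 20, 2, Cal, x1, 26), (F, 21, 3, Kim, mkt, 29), (F, 21, 3, Kim, x1, 26), (F, 31, 6, Tai, mkt, 29), (F, 31, 6, Tai, x1, 26), (F, 40, 7, Uma, mkt, 29), (F, 40, 7, Uma, x1, 26), (F, 8, 2, Ada, mkt, 29), (F, 8, 2, Ada, x1, 26)}.
Joining (Enroll ⋈ Course) and Teacher on credits yields {(B, 8, 8, Rae, cs, 15, 38), (B, 8, 8, Rae, hr, 18, 38), (B, 8, 8, Rae, k2, 31, 38), (B, 8, 8, Rae, p3, 10, 38), (F, 15, 1, Vic, mkt, 29, 11), (F, 15, 1, Vic, mkt, 29, 18), (F, 15, 1, Vic, mkt, 29, 34), (F, 15, 1, Vic, mkt, 29, 8), (F, 15, 1, Vic, x1, 26, 11), (F, 15, 1, Vic, x1, 26, 18), (F, 15, 1, Vic, x1, 26, 34), (F, 15, 1, Vic, x1, 26, 8), (F, 21, 3, Kim, mkt, 29, 32), (F, 21, 3, Kim, x1, 26, 32), (F, 40, 7, Uma, mkt, 29, 27), (F, 40, 7, Uma, x1, 26, 27)}.
Apply σ_{sid != 27}; surviving tuples: {(B, 8, 8, Rae, cs, 15, 38), (B, 8, 8, Rae, hr, 18, 38), (B, 8, 8, Rae, k2, 31, 38), (B, 8, 8, Rae, p3, 10, 38), (F, 15, 1, Vic, mkt, 29, 11), (F, 15, 1, Vic, mkt, 29, 18), (F, 15, 1, Vic, mkt, 29, 34), (F, 15, 1, Vic, mkt, 29, 8), (F, 15, 1, Vic, x1, 26, 11), (F, 15, 1, Vic, x1, 26, 18), (F, 15, 1, Vic, x1, 26, 34), (F, 15, 1, Vic, x1, 26, 8), (F, 21, 3, Kim, mkt, 29, 32), (F, 21, 3, Kim, x1, 26, 32)}
Projecting to sid, grade (8 duplicate(s) eliminated): {(11, F), (18, F), (32, F), (34, F), (38, B), (8, F)}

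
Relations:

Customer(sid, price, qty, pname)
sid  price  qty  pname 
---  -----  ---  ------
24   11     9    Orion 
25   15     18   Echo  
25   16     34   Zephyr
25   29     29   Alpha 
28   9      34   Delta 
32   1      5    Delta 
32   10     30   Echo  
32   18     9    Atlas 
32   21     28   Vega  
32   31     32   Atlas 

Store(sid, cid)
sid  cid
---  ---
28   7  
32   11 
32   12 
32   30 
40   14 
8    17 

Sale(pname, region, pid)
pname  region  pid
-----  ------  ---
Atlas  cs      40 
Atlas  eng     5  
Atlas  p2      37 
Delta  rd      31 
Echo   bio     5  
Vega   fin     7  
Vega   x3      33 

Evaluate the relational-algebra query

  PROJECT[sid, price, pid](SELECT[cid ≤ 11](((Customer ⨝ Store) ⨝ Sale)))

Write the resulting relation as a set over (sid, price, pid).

{(28, 9, 31), (32, 1, 31), (32, 10, 5), (32, 18, 37), (32, 18, 40), (32, 18, 5), (32, 21, 33), (32, 21, 7), (32, 31, 37), (32, 31, 40), (32, 31, 5)}

Customer ⋈ Store (natural join on sid): {(28, 9, 34, Delta, 7), (32, 1, 5, Delta, 11), (32, 1, 5, Delta, 12), (32, 1, 5, Delta, 30), (32, 10, 30, Echo, 11), (32, 10, 30, Echo, 12), (32, 10, 30, Echo, 30), (32, 18, 9, Atlas, 11), (32, 18, 9, Atlas, 12), (32, 18, 9, Atlas, 30), (32, 21, 28, Vega, 11), (32, 21, 28, Vega, 12), (32, 21, 28, Vega, 30), (32, 31, 32, Atlas, 11), (32, 31, 32, Atlas, 12), (32, 31, 32, Atlas, 30)}
(Customer ⨝ Store) ⋈ Sale (natural join on pname): {(28, 9, 34, Delta, 7, rd, 31), (32, 1, 5, Delta, 11, rd, 31), (32, 1, 5, Delta, 12, rd, 31), (32, 1, 5, Delta, 30, rd, 31), (32, 10, 30, Echo, 11, bio, 5), (32, 10, 30, Echo, 12, bio, 5), (32, 10, 30, Echo, 30, bio, 5), (32, 18, 9, Atlas, 11, cs, 40), (32, 18, 9, Atlas, 11, eng, 5), (32, 18, 9, Atlas, 11, p2, 37), (32, 18, 9, Atlas, 12, cs, 40), (32, 18, 9, Atlas, 12, eng, 5), (32, 18, 9, Atlas, 12, p2, 37), (32, 18, 9, Atlas, 30, cs, 40), (32, 18, 9, Atlas, 30, eng, 5), (32, 18, 9, Atlas, 30, p2, 37), (32, 21, 28, Vega, 11, fin, 7), (32, 21, 28, Vega, 11, x3, 33), (32, 21, 28, Vega, 12, fin, 7), (32, 21, 28, Vega, 12, x3, 33), (32, 21, 28, Vega, 30, fin, 7), (32, 21, 28, Vega, 30, x3, 33), (32, 31, 32, Atlas, 11, cs, 40), (32, 31, 32, Atlas, 11, eng, 5), (32, 31, 32, Atlas, 11, p2, 37), (32, 31, 32, Atlas, 12, cs, 40), (32, 31, 32, Atlas, 12, eng, 5), (32, 31, 32, Atlas, 12, p2, 37), (32, 31, 32, Atlas, 30, cs, 40), (32, 31, 32, Atlas, 30, eng, 5), (32, 31, 32, Atlas, 30, p2, 37)}
Selection cid ≤ 11: {(28, 9, 34, Delta, 7, rd, 31), (32, 1, 5, Delta, 11, rd, 31), (32, 10, 30, Echo, 11, bio, 5), (32, 18, 9, Atlas, 11, cs, 40), (32, 18, 9, Atlas, 11, eng, 5), (32, 18, 9, Atlas, 11, p2, 37), (32, 21, 28, Vega, 11, fin, 7), (32, 21, 28, Vega, 11, x3, 33), (32, 31, 32, Atlas, 11, cs, 40), (32, 31, 32, Atlas, 11, eng, 5), (32, 31, 32, Atlas, 11, p2, 37)}
π_{sid, price, pid} gives {(28, 9, 31), (32, 1, 31), (32, 10, 5), (32, 18, 37), (32, 18, 40), (32, 18, 5), (32, 21, 33), (32, 21, 7), (32, 31, 37), (32, 31, 40), (32, 31, 5)}.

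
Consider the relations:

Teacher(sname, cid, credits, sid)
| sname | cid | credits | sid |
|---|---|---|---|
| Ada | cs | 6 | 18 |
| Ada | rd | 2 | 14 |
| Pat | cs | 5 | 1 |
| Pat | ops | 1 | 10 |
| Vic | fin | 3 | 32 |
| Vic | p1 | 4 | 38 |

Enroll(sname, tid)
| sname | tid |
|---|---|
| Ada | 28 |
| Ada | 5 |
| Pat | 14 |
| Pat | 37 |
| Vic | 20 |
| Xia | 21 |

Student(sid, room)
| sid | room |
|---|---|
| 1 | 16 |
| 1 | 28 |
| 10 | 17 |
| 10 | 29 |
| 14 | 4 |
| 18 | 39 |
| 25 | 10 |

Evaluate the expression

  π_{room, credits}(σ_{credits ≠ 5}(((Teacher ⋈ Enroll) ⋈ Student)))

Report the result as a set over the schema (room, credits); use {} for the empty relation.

Teacher ⋈ Enroll (natural join on sname): {(Ada, cs, 6, 18, 28), (Ada, cs, 6, 18, 5), (Ada, rd, 2, 14, 28), (Ada, rd, 2, 14, 5), (Pat, cs, 5, 1, 14), (Pat, cs, 5, 1, 37), (Pat, ops, 1, 10, 14), (Pat, ops, 1, 10, 37), (Vic, fin, 3, 32, 20), (Vic, p1, 4, 38, 20)}
(Teacher ⋈ Enroll) ⋈ Student (natural join on sid): {(Ada, cs, 6, 18, 28, 39), (Ada, cs, 6, 18, 5, 39), (Ada, rd, 2, 14, 28, 4), (Ada, rd, 2, 14, 5, 4), (Pat, cs, 5, 1, 14, 16), (Pat, cs, 5, 1, 14, 28), (Pat, cs, 5, 1, 37, 16), (Pat, cs, 5, 1, 37, 28), (Pat, ops, 1, 10, 14, 17), (Pat, ops, 1, 10, 14, 29), (Pat, ops, 1, 10, 37, 17), (Pat, ops, 1, 10, 37, 29)}
Filtering on credits ≠ 5 leaves {(Ada, cs, 6, 18, 28, 39), (Ada, cs, 6, 18, 5, 39), (Ada, rd, 2, 14, 28, 4), (Ada, rd, 2, 14, 5, 4), (Pat, ops, 1, 10, 14, 17), (Pat, ops, 1, 10, 14, 29), (Pat, ops, 1, 10, 37, 17), (Pat, ops, 1, 10, 37, 29)}.
Keep only column(s) room, credits (4 duplicate(s) eliminated): {(17, 1), (29, 1), (39, 6), (4, 2)}

{(17, 1), (29, 1), (39, 6), (4, 2)}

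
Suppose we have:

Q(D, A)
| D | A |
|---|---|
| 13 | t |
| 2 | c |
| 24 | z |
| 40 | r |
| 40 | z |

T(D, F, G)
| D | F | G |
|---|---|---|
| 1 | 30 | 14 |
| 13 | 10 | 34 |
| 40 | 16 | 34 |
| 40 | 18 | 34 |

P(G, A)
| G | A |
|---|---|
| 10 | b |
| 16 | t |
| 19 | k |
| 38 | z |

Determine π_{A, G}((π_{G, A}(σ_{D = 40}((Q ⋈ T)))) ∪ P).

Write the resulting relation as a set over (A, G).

{(b, 10), (k, 19), (r, 34), (t, 16), (z, 34), (z, 38)}

Joining Q and T on D yields {(13, t, 10, 34), (40, r, 16, 34), (40, r, 18, 34), (40, z, 16, 34), (40, z, 18, 34)}.
Selection D = 40: {(40, r, 16, 34), (40, r, 18, 34), (40, z, 16, 34), (40, z, 18, 34)}
π[G, A]: project onto (G, A) (2 duplicate(s) eliminated) → {(34, r), (34, z)}
Taking the union: {(10, b), (16, t), (19, k), (34, r), (34, z), (38, z)}
π[A, G]: project onto (A, G) → {(b, 10), (k, 19), (r, 34), (t, 16), (z, 34), (z, 38)}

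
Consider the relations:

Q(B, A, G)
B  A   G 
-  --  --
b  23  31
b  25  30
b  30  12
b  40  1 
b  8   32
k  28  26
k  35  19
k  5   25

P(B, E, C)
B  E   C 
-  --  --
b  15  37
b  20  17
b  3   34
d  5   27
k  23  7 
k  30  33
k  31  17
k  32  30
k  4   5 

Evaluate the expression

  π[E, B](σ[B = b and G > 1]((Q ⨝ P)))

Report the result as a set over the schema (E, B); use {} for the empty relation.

{(15, b), (20, b), (3, b)}

Joining Q and P on B yields {(b, 23, 31, 15, 37), (b, 23, 31, 20, 17), (b, 23, 31, 3, 34), (b, 25, 30, 15, 37), (b, 25, 30, 20, 17), (b, 25, 30, 3, 34), (b, 30, 12, 15, 37), (b, 30, 12, 20, 17), (b, 30, 12, 3, 34), (b, 40, 1, 15, 37), (b, 40, 1, 20, 17), (b, 40, 1, 3, 34), (b, 8, 32, 15, 37), (b, 8, 32, 20, 17), (b, 8, 32, 3, 34), (k, 28, 26, 23, 7), (k, 28, 26, 30, 33), (k, 28, 26, 31, 17), (k, 28, 26, 32, 30), (k, 28, 26, 4, 5), (k, 35, 19, 23, 7), (k, 35, 19, 30, 33), (k, 35, 19, 31, 17), (k, 35, 19, 32, 30), (k, 35, 19, 4, 5), (k, 5, 25, 23, 7), (k, 5, 25, 30, 33), (k, 5, 25, 31, 17), (k, 5, 25, 32, 30), (k, 5, 25, 4, 5)}.
σ[B = b and G > 1]: keep tuples satisfying B = b and G > 1 → {(b, 23, 31, 15, 37), (b, 23, 31, 20, 17), (b, 23, 31, 3, 34), (b, 25, 30, 15, 37), (b, 25, 30, 20, 17), (b, 25, 30, 3, 34), (b, 30, 12, 15, 37), (b, 30, 12, 20, 17), (b, 30, 12, 3, 34), (b, 8, 32, 15, 37), (b, 8, 32, 20, 17), (b, 8, 32, 3, 34)}
π[E, B]: project onto (E, B) (9 duplicate(s) eliminated) → {(15, b), (20, b), (3, b)}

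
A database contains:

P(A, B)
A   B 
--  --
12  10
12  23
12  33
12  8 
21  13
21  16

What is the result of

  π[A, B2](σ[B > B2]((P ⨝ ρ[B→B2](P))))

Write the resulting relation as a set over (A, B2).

ρ[B→B2]: schema becomes (A, B2); tuples unchanged.
Joining P and ρ[B→B2](P) on A yields {(12, 10, 10), (12, 10, 23), (12, 10, 33), (12, 10, 8), (12, 23, 10), (12, 23, 23), (12, 23, 33), (12, 23, 8), (12, 33, 10), (12, 33, 23), (12, 33, 33), (12, 33, 8), (12, 8, 10), (12, 8, 23), (12, 8, 33), (12, 8, 8), (21, 13, 13), (21, 13, 16), (21, 16, 13), (21, 16, 16)}.
Selection B > B2: {(12, 10, 8), (12, 23, 10), (12, 23, 8), (12, 33, 10), (12, 33, 23), (12, 33, 8), (21, 16, 13)}
Keep only column(s) A, B2 (3 duplicate(s) eliminated): {(12, 10), (12, 23), (12, 8), (21, 13)}

{(12, 10), (12, 23), (12, 8), (21, 13)}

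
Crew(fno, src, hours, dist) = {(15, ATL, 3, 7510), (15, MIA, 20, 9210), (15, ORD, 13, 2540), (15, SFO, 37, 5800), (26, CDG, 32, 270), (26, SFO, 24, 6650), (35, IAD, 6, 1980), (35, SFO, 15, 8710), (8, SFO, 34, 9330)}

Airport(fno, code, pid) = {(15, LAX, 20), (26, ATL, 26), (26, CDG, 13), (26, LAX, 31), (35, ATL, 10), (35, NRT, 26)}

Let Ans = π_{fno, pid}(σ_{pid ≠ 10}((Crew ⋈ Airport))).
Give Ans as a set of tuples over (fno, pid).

{(15, 20), (26, 13), (26, 26), (26, 31), (35, 26)}

Crew ⋈ Airport (natural join on fno): {(15, ATL, 3, 7510, LAX, 20), (15, MIA, 20, 9210, LAX, 20), (15, ORD, 13, 2540, LAX, 20), (15, SFO, 37, 5800, LAX, 20), (26, CDG, 32, 270, ATL, 26), (26, CDG, 32, 270, CDG, 13), (26, CDG, 32, 270, LAX, 31), (26, SFO, 24, 6650, ATL, 26), (26, SFO, 24, 6650, CDG, 13), (26, SFO, 24, 6650, LAX, 31), (35, IAD, 6, 1980, ATL, 10), (35, IAD, 6, 1980, NRT, 26), (35, SFO, 15, 8710, ATL, 10), (35, SFO, 15, 8710, NRT, 26)}
σ[pid ≠ 10]: keep tuples satisfying pid ≠ 10 → {(15, ATL, 3, 7510, LAX, 20), (15, MIA, 20, 9210, LAX, 20), (15, ORD, 13, 2540, LAX, 20), (15, SFO, 37, 5800, LAX, 20), (26, CDG, 32, 270, ATL, 26), (26, CDG, 32, 270, CDG, 13), (26, CDG, 32, 270, LAX, 31), (26, SFO, 24, 6650, ATL, 26), (26, SFO, 24, 6650, CDG, 13), (26, SFO, 24, 6650, LAX, 31), (35, IAD, 6, 1980, NRT, 26), (35, SFO, 15, 8710, NRT, 26)}
Keep only column(s) fno, pid (7 duplicate(s) eliminated): {(15, 20), (26, 13), (26, 26), (26, 31), (35, 26)}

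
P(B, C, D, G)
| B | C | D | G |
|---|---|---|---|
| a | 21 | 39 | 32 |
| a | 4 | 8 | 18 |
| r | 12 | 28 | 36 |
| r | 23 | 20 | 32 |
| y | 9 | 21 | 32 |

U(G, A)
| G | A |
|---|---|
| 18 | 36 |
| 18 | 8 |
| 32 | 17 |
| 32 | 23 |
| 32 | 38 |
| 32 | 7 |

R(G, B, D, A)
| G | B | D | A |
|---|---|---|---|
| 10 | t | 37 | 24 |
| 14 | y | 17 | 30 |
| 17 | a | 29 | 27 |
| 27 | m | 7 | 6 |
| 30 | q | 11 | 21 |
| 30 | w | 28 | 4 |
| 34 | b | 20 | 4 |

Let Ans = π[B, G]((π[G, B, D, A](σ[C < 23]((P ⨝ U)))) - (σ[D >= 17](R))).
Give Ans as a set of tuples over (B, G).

{(a, 18), (a, 32), (y, 32)}

Natural join on G: {(a, 21, 39, 32, 17), (a, 21, 39, 32, 23), (a, 21, 39, 32, 38), (a, 21, 39, 32, 7), (a, 4, 8, 18, 36), (a, 4, 8, 18, 8), (r, 23, 20, 32, 17), (r, 23, 20, 32, 23), (r, 23, 20, 32, 38), (r, 23, 20, 32, 7), (y, 9, 21, 32, 17), (y, 9, 21, 32, 23), (y, 9, 21, 32, 38), (y, 9, 21, 32, 7)}
Apply σ_{C < 23}; surviving tuples: {(a, 21, 39, 32, 17), (a, 21, 39, 32, 23), (a, 21, 39, 32, 38), (a, 21, 39, 32, 7), (a, 4, 8, 18, 36), (a, 4, 8, 18, 8), (y, 9, 21, 32, 17), (y, 9, 21, 32, 23), (y, 9, 21, 32, 38), (y, 9, 21, 32, 7)}
Keep only column(s) G, B, D, A: {(18, a, 8, 36), (18, a, 8, 8), (32, a, 39, 17), (32, a, 39, 23), (32, a, 39, 38), (32, a, 39, 7), (32, y, 21, 17), (32, y, 21, 23), (32, y, 21, 38), (32, y, 21, 7)}
Apply σ_{D >= 17}; surviving tuples: {(10, t, 37, 24), (14, y, 17, 30), (17, a, 29, 27), (30, w, 28, 4), (34, b, 20, 4)}
Set difference of the two operands is {(18, a, 8, 36), (18, a, 8, 8), (32, a, 39, 17), (32, a, 39, 23), (32, a, 39, 38), (32, a, 39, 7), (32, y, 21, 17), (32, y, 21, 23), (32, y, 21, 38), (32, y, 21, 7)}.
Keep only column(s) B, G (7 duplicate(s) eliminated): {(a, 18), (a, 32), (y, 32)}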